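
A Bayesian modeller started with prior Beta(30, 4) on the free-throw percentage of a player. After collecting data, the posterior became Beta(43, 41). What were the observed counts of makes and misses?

Beta is conjugate to the binomial likelihood: posterior = Beta(a+s, b+f).
So s = 43 − 30 = 13 and f = 41 − 4 = 37.

13 makes and 37 misses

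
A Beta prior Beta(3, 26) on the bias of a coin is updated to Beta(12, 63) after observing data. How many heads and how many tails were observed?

9 heads and 37 tails

A Beta(a, b) prior with s successes and f failures in binomial data gives a Beta(a+s, b+f) posterior.
Match parameters: s=12−3=9, f=63−26=37.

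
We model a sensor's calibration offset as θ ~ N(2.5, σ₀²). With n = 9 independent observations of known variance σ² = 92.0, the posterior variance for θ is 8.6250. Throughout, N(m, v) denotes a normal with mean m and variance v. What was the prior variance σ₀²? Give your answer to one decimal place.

σ₀² = 55.2

Posterior precision equals prior precision plus data precision: 1/σ_n² = 1/σ₀² + n/σ².
So 1/σ₀² = 1/8.6250 − 9/92.0 = 0.115942 − 0.097826 = 0.018116.
Hence σ₀² = 1/0.018116 ≈ 55.2.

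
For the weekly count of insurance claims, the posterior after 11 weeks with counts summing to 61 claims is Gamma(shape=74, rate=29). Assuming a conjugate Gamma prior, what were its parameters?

A Gamma(α, β) prior (rate parametrization) on a Poisson rate with n observations summing to S gives posterior Gamma(α+S, β+n).
So α = 74 − 61 = 13 and β = 29 − 11 = 18.

Gamma(shape=13, rate=18)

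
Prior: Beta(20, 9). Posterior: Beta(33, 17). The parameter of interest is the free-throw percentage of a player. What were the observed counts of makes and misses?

Under Beta–binomial conjugacy the posterior parameters are (a+s, b+f).
Match parameters: s=33−20=13, f=17−9=8.

13 makes and 8 misses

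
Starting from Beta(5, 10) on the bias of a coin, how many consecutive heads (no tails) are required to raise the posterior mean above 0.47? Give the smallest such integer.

After k heads and 0 tails the posterior is Beta(5+k, 10), with mean (5+k)/(5+10+k).
Set (5+k)/(15+k) > 0.47 and solve: k > (0.47·15 − 5)/(1 − 0.47) = 3.868.
The smallest integer exceeding 3.868 is 4.

k = 4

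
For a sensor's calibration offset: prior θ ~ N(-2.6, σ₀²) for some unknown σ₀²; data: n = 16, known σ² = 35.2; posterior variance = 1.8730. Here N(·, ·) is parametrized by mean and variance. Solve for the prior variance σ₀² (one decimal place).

Posterior precision equals prior precision plus data precision: 1/σ_n² = 1/σ₀² + n/σ².
So 1/σ₀² = 1/1.8730 − 16/35.2 = 0.533903 − 0.454545 = 0.079358.
Hence σ₀² = 1/0.079358 ≈ 12.6.

σ₀² = 12.6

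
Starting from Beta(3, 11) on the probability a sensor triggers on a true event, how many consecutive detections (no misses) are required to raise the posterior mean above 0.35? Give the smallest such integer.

k = 3

After k detections and 0 misses the posterior is Beta(3+k, 11), with mean (3+k)/(3+11+k).
Set (3+k)/(14+k) > 0.35 and solve: k > (0.35·14 − 3)/(1 − 0.35) = 2.923.
The smallest integer exceeding 2.923 is 3.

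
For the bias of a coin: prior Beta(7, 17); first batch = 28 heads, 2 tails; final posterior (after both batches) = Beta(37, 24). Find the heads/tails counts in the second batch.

Sequential conjugate updates are equivalent to a single update on the pooled data, so total successes = posterior α − prior α and total failures = posterior β − prior β.
Total across both batches: 37−7=30 heads, 24−17=7 tails.
Subtract the first batch: 30−28=2 heads and 7−2=5 tails.

2 heads and 5 tails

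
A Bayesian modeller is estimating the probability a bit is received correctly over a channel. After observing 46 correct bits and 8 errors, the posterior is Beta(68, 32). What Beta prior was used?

Beta(22, 24)

Beta is conjugate to the binomial likelihood: posterior = Beta(a+s, b+f).
So a = 68 − 46 = 22 and b = 32 − 8 = 24.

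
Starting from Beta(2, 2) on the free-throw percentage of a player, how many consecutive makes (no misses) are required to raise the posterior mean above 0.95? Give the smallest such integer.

k = 37

After k makes and 0 misses the posterior is Beta(2+k, 2), with mean (2+k)/(2+2+k).
Set (2+k)/(4+k) > 0.95 and solve: k > (0.95·4 − 2)/(1 − 0.95) = 36.000.
The smallest integer exceeding 36.000 is 37, and checking k=37: (39)/(41) = 0.9512 > 0.95.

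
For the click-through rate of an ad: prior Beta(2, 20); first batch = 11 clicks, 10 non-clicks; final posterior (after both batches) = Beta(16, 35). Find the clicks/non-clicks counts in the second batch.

Sequential conjugate updates are equivalent to a single update on the pooled data, so total successes = posterior α − prior α and total failures = posterior β − prior β.
Total across both batches: 16−2=14 clicks, 35−20=15 non-clicks.
Subtract the first batch: 14−11=3 clicks and 15−10=5 non-clicks.

3 clicks and 5 non-clicks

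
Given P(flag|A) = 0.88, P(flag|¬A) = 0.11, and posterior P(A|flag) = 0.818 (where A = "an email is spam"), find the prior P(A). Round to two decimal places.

In odds form, posterior odds = prior odds × likelihood ratio, so prior odds = posterior odds ÷ LR.
Posterior odds = 0.818/(1−0.818) = 4.4945. LR = 0.88/0.11 = 8.0000.
Prior odds = 4.4945/8.0000 = 0.5618, so P(A) = 0.5618/(1+0.5618) ≈ 0.36.

P(A) = 0.36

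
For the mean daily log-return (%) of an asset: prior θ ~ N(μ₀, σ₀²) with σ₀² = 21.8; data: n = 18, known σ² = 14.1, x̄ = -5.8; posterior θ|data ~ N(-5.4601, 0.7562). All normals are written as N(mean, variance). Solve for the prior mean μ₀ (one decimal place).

With known observation variance, the Normal–Normal posterior has precision τ_n = τ₀ + n/σ² and mean μ_n = (τ₀μ₀ + (n/σ²)x̄)/τ_n.
Here τ₀ = 1/21.8 = 0.045872 and τ_data = 18/14.1 = 1.276596, so τ_n = 1.322468.
Rearranging for μ₀: μ₀ = (μ_n·τ_n − τ_data·x̄)/τ₀ = (-5.4601·1.322468 − 1.276596·-5.8) / 0.045872 = 0.183449/0.045872 ≈ 4.0.

μ₀ = 4.0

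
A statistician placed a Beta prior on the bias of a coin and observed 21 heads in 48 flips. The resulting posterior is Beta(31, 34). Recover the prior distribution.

Under Beta–binomial conjugacy the posterior parameters are (a+s, b+f).
Subtract the data counts: 31−21=10, 34−27=7.

Beta(10, 7)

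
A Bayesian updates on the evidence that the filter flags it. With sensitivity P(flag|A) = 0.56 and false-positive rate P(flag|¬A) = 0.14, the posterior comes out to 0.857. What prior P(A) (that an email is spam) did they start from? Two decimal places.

Bayes' rule in odds form gives O(A|E) = O(A)·[P(E|A)/P(E|¬A)], hence O(A) = O(A|E)/LR.
Posterior odds = 0.857/(1−0.857) = 5.9930. LR = 0.56/0.14 = 4.0000.
Prior odds = 5.9930/4.0000 = 1.4983, so P(A) = 1.4983/(1+1.4983) ≈ 0.60.

P(A) = 0.60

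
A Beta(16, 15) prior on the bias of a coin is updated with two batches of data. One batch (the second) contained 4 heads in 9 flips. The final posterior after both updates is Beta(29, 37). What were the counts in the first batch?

Because Beta–binomial updating is additive in the counts, the combined data contributed (α_post−α_prior, β_post−β_prior) successes and failures.
Total across both batches: 29−16=13 heads, 37−15=22 tails.
Subtract the second batch: 13−4=9 heads and 22−5=17 tails.

9 heads and 17 tails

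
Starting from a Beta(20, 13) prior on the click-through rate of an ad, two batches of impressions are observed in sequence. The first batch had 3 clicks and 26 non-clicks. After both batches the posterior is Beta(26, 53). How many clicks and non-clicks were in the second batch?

3 clicks and 14 non-clicks

Sequential conjugate updates are equivalent to a single update on the pooled data, so total successes = posterior α − prior α and total failures = posterior β − prior β.
Total across both batches: 26−20=6 clicks, 53−13=40 non-clicks.
Subtract the first batch: 6−3=3 clicks and 40−26=14 non-clicks.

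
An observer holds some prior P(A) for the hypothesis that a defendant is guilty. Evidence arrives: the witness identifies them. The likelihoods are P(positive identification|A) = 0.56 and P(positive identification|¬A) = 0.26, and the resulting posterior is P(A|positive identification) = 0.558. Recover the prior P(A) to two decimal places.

In odds form, posterior odds = prior odds × likelihood ratio, so prior odds = posterior odds ÷ LR.
Posterior odds = 0.558/(1−0.558) = 1.2624. LR = 0.56/0.26 = 2.1538.
Prior odds = 1.2624/2.1538 = 0.5861, so P(A) = 0.5861/(1+0.5861) ≈ 0.37.

P(A) = 0.37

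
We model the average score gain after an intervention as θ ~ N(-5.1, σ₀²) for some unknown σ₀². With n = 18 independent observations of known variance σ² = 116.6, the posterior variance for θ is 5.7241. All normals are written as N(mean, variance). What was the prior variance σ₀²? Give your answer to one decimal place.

Posterior precision equals prior precision plus data precision: 1/σ_n² = 1/σ₀² + n/σ².
So 1/σ₀² = 1/5.7241 − 18/116.6 = 0.174700 − 0.154374 = 0.020326.
Hence σ₀² = 1/0.020326 ≈ 49.2.

σ₀² = 49.2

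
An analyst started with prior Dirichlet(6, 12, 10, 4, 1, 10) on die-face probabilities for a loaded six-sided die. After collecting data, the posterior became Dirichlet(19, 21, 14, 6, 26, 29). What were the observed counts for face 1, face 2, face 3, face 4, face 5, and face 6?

For a Dirichlet(α) prior with multinomial counts c, the posterior is Dirichlet(α + c) componentwise.
Counts are posterior − prior componentwise: 19−6=13, 21−12=9, 14−10=4, 6−4=2, 26−1=25, 29−10=19.

counts (13, 9, 4, 2, 25, 19)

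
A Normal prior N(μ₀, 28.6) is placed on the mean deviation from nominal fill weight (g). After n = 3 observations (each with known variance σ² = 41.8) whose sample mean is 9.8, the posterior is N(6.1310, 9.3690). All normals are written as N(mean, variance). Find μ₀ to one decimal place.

μ₀ = -1.4

The posterior mean is a precision-weighted average: μ_n = (τ₀μ₀ + τ_data·x̄)/(τ₀+τ_data), with τ₀=1/σ₀² and τ_data=n/σ².
Here τ₀ = 1/28.6 = 0.034965 and τ_data = 3/41.8 = 0.071770, so τ_n = 0.106735.
Rearranging for μ₀: μ₀ = (μ_n·τ_n − τ_data·x̄)/τ₀ = (6.1310·0.106735 − 0.071770·9.8) / 0.034965 = -0.048954/0.034965 ≈ -1.4.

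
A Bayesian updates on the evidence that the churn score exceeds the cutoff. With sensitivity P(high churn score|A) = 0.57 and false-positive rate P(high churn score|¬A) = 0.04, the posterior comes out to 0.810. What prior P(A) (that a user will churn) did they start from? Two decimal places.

P(A) = 0.23

In odds form, posterior odds = prior odds × likelihood ratio, so prior odds = posterior odds ÷ LR.
Posterior odds = 0.810/(1−0.810) = 4.2632. LR = 0.57/0.04 = 14.2500.
Prior odds = 4.2632/14.2500 = 0.2992, so P(A) = 0.2992/(1+0.2992) ≈ 0.23.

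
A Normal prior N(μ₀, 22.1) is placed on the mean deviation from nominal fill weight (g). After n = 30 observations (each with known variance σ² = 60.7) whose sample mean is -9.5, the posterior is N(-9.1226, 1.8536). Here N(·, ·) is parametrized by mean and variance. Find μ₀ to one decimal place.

μ₀ = -5.0

The posterior mean is a precision-weighted average: μ_n = (τ₀μ₀ + τ_data·x̄)/(τ₀+τ_data), with τ₀=1/σ₀² and τ_data=n/σ².
Here τ₀ = 1/22.1 = 0.045249 and τ_data = 30/60.7 = 0.494234, so τ_n = 0.539483.
Rearranging for μ₀: μ₀ = (μ_n·τ_n − τ_data·x̄)/τ₀ = (-9.1226·0.539483 − 0.494234·-9.5) / 0.045249 = -0.226265/0.045249 ≈ -5.0.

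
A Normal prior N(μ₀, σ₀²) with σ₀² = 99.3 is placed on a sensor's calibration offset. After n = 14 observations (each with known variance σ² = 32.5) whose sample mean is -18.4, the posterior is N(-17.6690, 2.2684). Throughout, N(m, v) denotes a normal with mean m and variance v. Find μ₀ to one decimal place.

μ₀ = 13.6

With known observation variance, the Normal–Normal posterior has precision τ_n = τ₀ + n/σ² and mean μ_n = (τ₀μ₀ + (n/σ²)x̄)/τ_n.
Here τ₀ = 1/99.3 = 0.010070 and τ_data = 14/32.5 = 0.430769, so τ_n = 0.440839.
Rearranging for μ₀: μ₀ = (μ_n·τ_n − τ_data·x̄)/τ₀ = (-17.6690·0.440839 − 0.430769·-18.4) / 0.010070 = 0.136965/0.010070 ≈ 13.6.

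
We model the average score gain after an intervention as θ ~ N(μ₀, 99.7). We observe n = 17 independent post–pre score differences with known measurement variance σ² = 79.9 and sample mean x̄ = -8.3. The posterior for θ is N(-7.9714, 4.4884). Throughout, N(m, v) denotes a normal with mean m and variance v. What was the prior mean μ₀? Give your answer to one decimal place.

The posterior mean is a precision-weighted average: μ_n = (τ₀μ₀ + τ_data·x̄)/(τ₀+τ_data), with τ₀=1/σ₀² and τ_data=n/σ².
Here τ₀ = 1/99.7 = 0.010030 and τ_data = 17/79.9 = 0.212766, so τ_n = 0.222796.
Rearranging for μ₀: μ₀ = (μ_n·τ_n − τ_data·x̄)/τ₀ = (-7.9714·0.222796 − 0.212766·-8.3) / 0.010030 = -0.010038/0.010030 ≈ -1.0.

μ₀ = -1.0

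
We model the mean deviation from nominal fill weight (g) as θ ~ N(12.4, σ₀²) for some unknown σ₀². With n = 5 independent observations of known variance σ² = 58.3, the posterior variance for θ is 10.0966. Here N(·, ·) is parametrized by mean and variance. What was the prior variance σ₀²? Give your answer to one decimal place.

Posterior precision equals prior precision plus data precision: 1/σ_n² = 1/σ₀² + n/σ².
So 1/σ₀² = 1/10.0966 − 5/58.3 = 0.099043 − 0.085763 = 0.013280.
Hence σ₀² = 1/0.013280 ≈ 75.3.

σ₀² = 75.3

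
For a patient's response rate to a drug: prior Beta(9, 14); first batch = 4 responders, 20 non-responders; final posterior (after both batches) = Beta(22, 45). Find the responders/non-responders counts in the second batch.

Because Beta–binomial updating is additive in the counts, the combined data contributed (α_post−α_prior, β_post−β_prior) successes and failures.
Total across both batches: 22−9=13 responders, 45−14=31 non-responders.
Subtract the first batch: 13−4=9 responders and 31−20=11 non-responders.

9 responders and 11 non-responders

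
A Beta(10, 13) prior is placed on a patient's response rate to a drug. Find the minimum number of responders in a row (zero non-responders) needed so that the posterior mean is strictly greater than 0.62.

After k responders and 0 non-responders the posterior is Beta(10+k, 13), with mean (10+k)/(10+13+k).
Set (10+k)/(23+k) > 0.62 and solve: k > (0.62·23 − 10)/(1 − 0.62) = 11.211.
The smallest integer exceeding 11.211 is 12.

k = 12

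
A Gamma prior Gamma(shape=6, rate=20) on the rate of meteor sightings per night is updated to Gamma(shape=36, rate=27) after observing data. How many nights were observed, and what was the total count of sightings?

n = 7 nights with total 30 sightings

Gamma–Poisson conjugacy: posterior shape = α + Σxᵢ, posterior rate = β + n.
Matching: Σxᵢ = 36 − 6 = 30 and n = 27 − 20 = 7.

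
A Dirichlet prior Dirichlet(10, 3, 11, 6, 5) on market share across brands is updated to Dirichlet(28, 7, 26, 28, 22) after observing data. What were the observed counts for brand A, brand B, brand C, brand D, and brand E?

For a Dirichlet(α) prior with multinomial counts c, the posterior is Dirichlet(α + c) componentwise.
Counts are posterior − prior componentwise: 28−10=18, 7−3=4, 26−11=15, 28−6=22, 22−5=17.

counts (18, 4, 15, 22, 17)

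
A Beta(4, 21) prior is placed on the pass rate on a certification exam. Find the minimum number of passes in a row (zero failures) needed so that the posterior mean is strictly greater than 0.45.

k = 14

After k passes and 0 failures the posterior is Beta(4+k, 21), with mean (4+k)/(4+21+k).
Set (4+k)/(25+k) > 0.45 and solve: k > (0.45·25 − 4)/(1 − 0.45) = 13.182.
The smallest integer exceeding 13.182 is 14.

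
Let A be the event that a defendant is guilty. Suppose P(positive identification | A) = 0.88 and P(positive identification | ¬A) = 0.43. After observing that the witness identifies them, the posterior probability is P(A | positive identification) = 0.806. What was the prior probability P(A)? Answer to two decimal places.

In odds form, posterior odds = prior odds × likelihood ratio, so prior odds = posterior odds ÷ LR.
Posterior odds = 0.806/(1−0.806) = 4.1546. LR = 0.88/0.43 = 2.0465.
Prior odds = 4.1546/2.0465 = 2.0301, so P(A) = 2.0301/(1+2.0301) ≈ 0.67.

P(A) = 0.67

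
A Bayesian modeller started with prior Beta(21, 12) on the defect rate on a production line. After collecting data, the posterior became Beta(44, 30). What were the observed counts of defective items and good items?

23 defective items and 18 good items

Beta is conjugate to the binomial likelihood: posterior = Beta(a+s, b+f).
So s = 44 − 21 = 23 and f = 30 − 12 = 18.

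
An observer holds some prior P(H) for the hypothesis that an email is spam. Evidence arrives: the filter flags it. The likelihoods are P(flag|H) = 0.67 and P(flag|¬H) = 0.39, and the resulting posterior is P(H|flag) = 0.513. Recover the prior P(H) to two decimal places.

Bayes' rule in odds form gives O(H|E) = O(H)·[P(E|H)/P(E|¬H)], hence O(H) = O(H|E)/LR.
Posterior odds = 0.513/(1−0.513) = 1.0534. LR = 0.67/0.39 = 1.7179.
Prior odds = 1.0534/1.7179 = 0.6132, so P(H) = 0.6132/(1+0.6132) ≈ 0.38.

P(H) = 0.38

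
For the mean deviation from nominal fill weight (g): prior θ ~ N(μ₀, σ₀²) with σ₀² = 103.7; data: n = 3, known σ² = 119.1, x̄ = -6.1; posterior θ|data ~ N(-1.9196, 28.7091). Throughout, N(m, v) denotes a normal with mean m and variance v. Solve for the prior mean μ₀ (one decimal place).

With known observation variance, the Normal–Normal posterior has precision τ_n = τ₀ + n/σ² and mean μ_n = (τ₀μ₀ + (n/σ²)x̄)/τ_n.
Here τ₀ = 1/103.7 = 0.009643 and τ_data = 3/119.1 = 0.025189, so τ_n = 0.034832.
Rearranging for μ₀: μ₀ = (μ_n·τ_n − τ_data·x̄)/τ₀ = (-1.9196·0.034832 − 0.025189·-6.1) / 0.009643 = 0.086789/0.009643 ≈ 9.0.

μ₀ = 9.0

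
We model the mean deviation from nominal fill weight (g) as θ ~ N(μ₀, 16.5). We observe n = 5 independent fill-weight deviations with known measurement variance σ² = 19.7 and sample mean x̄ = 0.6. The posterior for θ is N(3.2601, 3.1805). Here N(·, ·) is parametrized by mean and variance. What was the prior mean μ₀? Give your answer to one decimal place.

μ₀ = 14.4

The posterior mean is a precision-weighted average: μ_n = (τ₀μ₀ + τ_data·x̄)/(τ₀+τ_data), with τ₀=1/σ₀² and τ_data=n/σ².
Here τ₀ = 1/16.5 = 0.060606 and τ_data = 5/19.7 = 0.253807, so τ_n = 0.314413.
Rearranging for μ₀: μ₀ = (μ_n·τ_n − τ_data·x̄)/τ₀ = (3.2601·0.314413 − 0.253807·0.6) / 0.060606 = 0.872734/0.060606 ≈ 14.4.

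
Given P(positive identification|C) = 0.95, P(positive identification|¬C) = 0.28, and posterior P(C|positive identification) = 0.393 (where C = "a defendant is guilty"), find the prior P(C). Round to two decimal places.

Bayes' rule in odds form gives O(C|E) = O(C)·[P(E|C)/P(E|¬C)], hence O(C) = O(C|E)/LR.
Posterior odds = 0.393/(1−0.393) = 0.6474. LR = 0.95/0.28 = 3.3929.
Prior odds = 0.6474/3.3929 = 0.1908, so P(C) = 0.1908/(1+0.1908) ≈ 0.16.

P(C) = 0.16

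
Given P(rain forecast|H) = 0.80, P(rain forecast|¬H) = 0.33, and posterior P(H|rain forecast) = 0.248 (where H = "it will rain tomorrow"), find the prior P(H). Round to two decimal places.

P(H) = 0.12

In odds form, posterior odds = prior odds × likelihood ratio, so prior odds = posterior odds ÷ LR.
Posterior odds = 0.248/(1−0.248) = 0.3298. LR = 0.80/0.33 = 2.4242.
Prior odds = 0.3298/2.4242 = 0.1360, so P(H) = 0.1360/(1+0.1360) ≈ 0.12.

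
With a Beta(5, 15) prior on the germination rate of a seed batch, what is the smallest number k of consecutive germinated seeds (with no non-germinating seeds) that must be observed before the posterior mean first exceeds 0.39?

k = 5

After k germinated seeds and 0 non-germinating seeds the posterior is Beta(5+k, 15), with mean (5+k)/(5+15+k).
Set (5+k)/(20+k) > 0.39 and solve: k > (0.39·20 − 5)/(1 − 0.39) = 4.590.
The smallest integer exceeding 4.590 is 5.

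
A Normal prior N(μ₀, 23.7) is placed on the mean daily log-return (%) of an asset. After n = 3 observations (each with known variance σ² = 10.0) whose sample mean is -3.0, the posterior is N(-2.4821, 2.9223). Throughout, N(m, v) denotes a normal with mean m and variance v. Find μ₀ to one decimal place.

The posterior mean is a precision-weighted average: μ_n = (τ₀μ₀ + τ_data·x̄)/(τ₀+τ_data), with τ₀=1/σ₀² and τ_data=n/σ².
Here τ₀ = 1/23.7 = 0.042194 and τ_data = 3/10.0 = 0.300000, so τ_n = 0.342194.
Rearranging for μ₀: μ₀ = (μ_n·τ_n − τ_data·x̄)/τ₀ = (-2.4821·0.342194 − 0.300000·-3.0) / 0.042194 = 0.050640/0.042194 ≈ 1.2.

μ₀ = 1.2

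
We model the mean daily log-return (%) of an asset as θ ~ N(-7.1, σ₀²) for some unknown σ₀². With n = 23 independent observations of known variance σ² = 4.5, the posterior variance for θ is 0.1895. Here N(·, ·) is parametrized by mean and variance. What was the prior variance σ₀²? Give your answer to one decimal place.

Posterior precision equals prior precision plus data precision: 1/σ_n² = 1/σ₀² + n/σ².
So 1/σ₀² = 1/0.1895 − 23/4.5 = 5.277045 − 5.111111 = 0.165934.
Hence σ₀² = 1/0.165934 ≈ 6.0.

σ₀² = 6.0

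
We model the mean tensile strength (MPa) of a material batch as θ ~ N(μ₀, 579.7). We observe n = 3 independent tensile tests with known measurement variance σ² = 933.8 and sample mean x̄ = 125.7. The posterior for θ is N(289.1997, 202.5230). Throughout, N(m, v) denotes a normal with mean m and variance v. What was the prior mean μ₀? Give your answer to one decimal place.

μ₀ = 593.7

With known observation variance, the Normal–Normal posterior has precision τ_n = τ₀ + n/σ² and mean μ_n = (τ₀μ₀ + (n/σ²)x̄)/τ_n.
Here τ₀ = 1/579.7 = 0.001725 and τ_data = 3/933.8 = 0.003213, so τ_n = 0.004938.
Rearranging for μ₀: μ₀ = (μ_n·τ_n − τ_data·x̄)/τ₀ = (289.1997·0.004938 − 0.003213·125.7) / 0.001725 = 1.024194/0.001725 ≈ 593.7.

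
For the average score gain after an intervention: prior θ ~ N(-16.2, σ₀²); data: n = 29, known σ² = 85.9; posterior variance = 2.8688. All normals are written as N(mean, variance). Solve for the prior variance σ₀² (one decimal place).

For the Normal–Normal model with known σ², precisions add: τ_n = τ₀ + n/σ².
So 1/σ₀² = 1/2.8688 − 29/85.9 = 0.348578 − 0.337602 = 0.010976.
Hence σ₀² = 1/0.010976 ≈ 91.1.

σ₀² = 91.1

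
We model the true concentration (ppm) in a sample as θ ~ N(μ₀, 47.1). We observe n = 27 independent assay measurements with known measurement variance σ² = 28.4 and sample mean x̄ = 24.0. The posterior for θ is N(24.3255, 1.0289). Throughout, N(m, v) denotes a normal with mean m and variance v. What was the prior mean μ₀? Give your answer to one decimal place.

The posterior mean is a precision-weighted average: μ_n = (τ₀μ₀ + τ_data·x̄)/(τ₀+τ_data), with τ₀=1/σ₀² and τ_data=n/σ².
Here τ₀ = 1/47.1 = 0.021231 and τ_data = 27/28.4 = 0.950704, so τ_n = 0.971935.
Rearranging for μ₀: μ₀ = (μ_n·τ_n − τ_data·x̄)/τ₀ = (24.3255·0.971935 − 0.950704·24.0) / 0.021231 = 0.825909/0.021231 ≈ 38.9.

μ₀ = 38.9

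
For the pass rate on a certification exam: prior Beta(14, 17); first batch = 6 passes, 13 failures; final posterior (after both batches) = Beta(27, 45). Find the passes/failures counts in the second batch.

7 passes and 15 failures

Because Beta–binomial updating is additive in the counts, the combined data contributed (α_post−α_prior, β_post−β_prior) successes and failures.
Total across both batches: 27−14=13 passes, 45−17=28 failures.
Subtract the first batch: 13−6=7 passes and 28−13=15 failures.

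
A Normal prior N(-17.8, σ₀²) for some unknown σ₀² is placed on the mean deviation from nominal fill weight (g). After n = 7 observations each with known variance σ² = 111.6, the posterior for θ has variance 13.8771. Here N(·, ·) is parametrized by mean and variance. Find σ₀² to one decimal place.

For the Normal–Normal model with known σ², precisions add: τ_n = τ₀ + n/σ².
So 1/σ₀² = 1/13.8771 − 7/111.6 = 0.072061 − 0.062724 = 0.009337.
Hence σ₀² = 1/0.009337 ≈ 107.1.

σ₀² = 107.1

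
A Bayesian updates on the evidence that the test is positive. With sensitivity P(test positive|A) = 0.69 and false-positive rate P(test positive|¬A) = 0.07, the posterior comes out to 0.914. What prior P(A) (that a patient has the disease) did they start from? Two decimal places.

P(A) = 0.52

In odds form, posterior odds = prior odds × likelihood ratio, so prior odds = posterior odds ÷ LR.
Posterior odds = 0.914/(1−0.914) = 10.6279. LR = 0.69/0.07 = 9.8571.
Prior odds = 10.6279/9.8571 = 1.0782, so P(A) = 1.0782/(1+1.0782) ≈ 0.52.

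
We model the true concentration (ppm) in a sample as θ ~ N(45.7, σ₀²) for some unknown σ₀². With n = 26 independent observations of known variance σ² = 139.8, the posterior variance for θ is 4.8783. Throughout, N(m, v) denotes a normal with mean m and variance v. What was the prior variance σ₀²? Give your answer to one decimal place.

σ₀² = 52.6

Posterior precision equals prior precision plus data precision: 1/σ_n² = 1/σ₀² + n/σ².
So 1/σ₀² = 1/4.8783 − 26/139.8 = 0.204989 − 0.185980 = 0.019009.
Hence σ₀² = 1/0.019009 ≈ 52.6.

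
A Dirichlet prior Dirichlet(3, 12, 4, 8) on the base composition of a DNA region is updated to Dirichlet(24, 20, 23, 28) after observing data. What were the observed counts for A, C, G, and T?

For a Dirichlet(α) prior with multinomial counts c, the posterior is Dirichlet(α + c) componentwise.
Counts are posterior − prior componentwise: 24−3=21, 20−12=8, 23−4=19, 28−8=20.

counts (21, 8, 19, 20)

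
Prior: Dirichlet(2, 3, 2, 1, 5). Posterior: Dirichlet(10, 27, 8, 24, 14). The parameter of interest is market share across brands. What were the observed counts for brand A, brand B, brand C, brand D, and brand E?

counts (8, 24, 6, 23, 9)

For a Dirichlet(α) prior with multinomial counts c, the posterior is Dirichlet(α + c) componentwise.
Counts are posterior − prior componentwise: 10−2=8, 27−3=24, 8−2=6, 24−1=23, 14−5=9.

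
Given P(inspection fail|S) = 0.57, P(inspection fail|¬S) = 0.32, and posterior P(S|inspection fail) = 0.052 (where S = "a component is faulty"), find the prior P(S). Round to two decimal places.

P(S) = 0.03

In odds form, posterior odds = prior odds × likelihood ratio, so prior odds = posterior odds ÷ LR.
Posterior odds = 0.052/(1−0.052) = 0.0549. LR = 0.57/0.32 = 1.7812.
Prior odds = 0.0549/1.7812 = 0.0308, so P(S) = 0.0308/(1+0.0308) ≈ 0.03.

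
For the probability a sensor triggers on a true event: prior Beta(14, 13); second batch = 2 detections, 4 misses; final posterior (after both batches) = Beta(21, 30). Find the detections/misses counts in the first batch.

5 detections and 13 misses

Because Beta–binomial updating is additive in the counts, the combined data contributed (α_post−α_prior, β_post−β_prior) successes and failures.
Total across both batches: 21−14=7 detections, 30−13=17 misses.
Subtract the second batch: 7−2=5 detections and 17−4=13 misses.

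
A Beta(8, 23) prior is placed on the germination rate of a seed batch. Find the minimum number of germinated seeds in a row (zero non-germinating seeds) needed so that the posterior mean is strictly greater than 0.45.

After k germinated seeds and 0 non-germinating seeds the posterior is Beta(8+k, 23), with mean (8+k)/(8+23+k).
Set (8+k)/(31+k) > 0.45 and solve: k > (0.45·31 − 8)/(1 − 0.45) = 10.818.
The smallest integer exceeding 10.818 is 11, and checking k=11: (19)/(42) = 0.4524 > 0.45.

k = 11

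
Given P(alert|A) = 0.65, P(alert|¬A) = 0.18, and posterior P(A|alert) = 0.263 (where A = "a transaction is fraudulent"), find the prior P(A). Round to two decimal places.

In odds form, posterior odds = prior odds × likelihood ratio, so prior odds = posterior odds ÷ LR.
Posterior odds = 0.263/(1−0.263) = 0.3569. LR = 0.65/0.18 = 3.6111.
Prior odds = 0.3569/3.6111 = 0.0988, so P(A) = 0.0988/(1+0.0988) ≈ 0.09.

P(A) = 0.09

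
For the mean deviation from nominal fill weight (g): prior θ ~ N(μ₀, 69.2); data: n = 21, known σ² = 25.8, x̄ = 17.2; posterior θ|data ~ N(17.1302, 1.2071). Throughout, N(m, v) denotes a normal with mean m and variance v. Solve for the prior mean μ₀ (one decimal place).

The posterior mean is a precision-weighted average: μ_n = (τ₀μ₀ + τ_data·x̄)/(τ₀+τ_data), with τ₀=1/σ₀² and τ_data=n/σ².
Here τ₀ = 1/69.2 = 0.014451 and τ_data = 21/25.8 = 0.813953, so τ_n = 0.828404.
Rearranging for μ₀: μ₀ = (μ_n·τ_n − τ_data·x̄)/τ₀ = (17.1302·0.828404 − 0.813953·17.2) / 0.014451 = 0.190735/0.014451 ≈ 13.2.

μ₀ = 13.2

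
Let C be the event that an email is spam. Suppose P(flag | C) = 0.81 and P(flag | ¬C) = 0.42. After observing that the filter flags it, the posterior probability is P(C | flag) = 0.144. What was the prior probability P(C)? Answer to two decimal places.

P(C) = 0.08

In odds form, posterior odds = prior odds × likelihood ratio, so prior odds = posterior odds ÷ LR.
Posterior odds = 0.144/(1−0.144) = 0.1682. LR = 0.81/0.42 = 1.9286.
Prior odds = 0.1682/1.9286 = 0.0872, so P(C) = 0.0872/(1+0.0872) ≈ 0.08.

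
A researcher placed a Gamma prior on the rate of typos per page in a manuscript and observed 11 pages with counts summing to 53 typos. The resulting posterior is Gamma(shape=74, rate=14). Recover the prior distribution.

A Gamma(α, β) prior (rate parametrization) on a Poisson rate with n observations summing to S gives posterior Gamma(α+S, β+n).
So α = 74 − 53 = 21 and β = 14 − 11 = 3.

Gamma(shape=21, rate=3)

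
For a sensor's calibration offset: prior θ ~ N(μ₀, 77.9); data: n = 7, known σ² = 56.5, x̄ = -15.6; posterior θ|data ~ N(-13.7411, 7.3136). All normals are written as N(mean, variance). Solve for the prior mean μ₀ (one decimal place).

μ₀ = 4.2

The posterior mean is a precision-weighted average: μ_n = (τ₀μ₀ + τ_data·x̄)/(τ₀+τ_data), with τ₀=1/σ₀² and τ_data=n/σ².
Here τ₀ = 1/77.9 = 0.012837 and τ_data = 7/56.5 = 0.123894, so τ_n = 0.136731.
Rearranging for μ₀: μ₀ = (μ_n·τ_n − τ_data·x̄)/τ₀ = (-13.7411·0.136731 − 0.123894·-15.6) / 0.012837 = 0.053912/0.012837 ≈ 4.2.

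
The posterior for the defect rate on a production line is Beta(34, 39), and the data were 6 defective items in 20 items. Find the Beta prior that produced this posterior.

Beta is conjugate to the binomial likelihood: posterior = Beta(α+s, β+f).
So α = 34 − 6 = 28 and β = 39 − 14 = 25.

Beta(28, 25)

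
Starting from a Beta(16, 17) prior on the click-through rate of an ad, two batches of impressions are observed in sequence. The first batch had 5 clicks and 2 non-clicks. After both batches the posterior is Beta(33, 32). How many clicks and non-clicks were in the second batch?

12 clicks and 13 non-clicks

Because Beta–binomial updating is additive in the counts, the combined data contributed (α_post−α_prior, β_post−β_prior) successes and failures.
Total across both batches: 33−16=17 clicks, 32−17=15 non-clicks.
Subtract the first batch: 17−5=12 clicks and 15−2=13 non-clicks.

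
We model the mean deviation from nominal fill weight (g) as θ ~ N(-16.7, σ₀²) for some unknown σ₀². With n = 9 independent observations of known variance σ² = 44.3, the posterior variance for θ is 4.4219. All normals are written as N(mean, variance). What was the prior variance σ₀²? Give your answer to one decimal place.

σ₀² = 43.5

Posterior precision equals prior precision plus data precision: 1/σ_n² = 1/σ₀² + n/σ².
So 1/σ₀² = 1/4.4219 − 9/44.3 = 0.226147 − 0.203160 = 0.022987.
Hence σ₀² = 1/0.022987 ≈ 43.5.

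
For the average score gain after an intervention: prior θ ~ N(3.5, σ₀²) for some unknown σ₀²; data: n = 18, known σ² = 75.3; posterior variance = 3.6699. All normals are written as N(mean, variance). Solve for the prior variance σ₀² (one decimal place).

Posterior precision equals prior precision plus data precision: 1/σ_n² = 1/σ₀² + n/σ².
So 1/σ₀² = 1/3.6699 − 18/75.3 = 0.272487 − 0.239044 = 0.033443.
Hence σ₀² = 1/0.033443 ≈ 29.9.

σ₀² = 29.9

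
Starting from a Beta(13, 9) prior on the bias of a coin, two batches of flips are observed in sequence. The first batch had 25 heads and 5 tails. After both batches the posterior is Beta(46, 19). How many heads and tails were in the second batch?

8 heads and 5 tails

Sequential conjugate updates are equivalent to a single update on the pooled data, so total successes = posterior α − prior α and total failures = posterior β − prior β.
Total across both batches: 46−13=33 heads, 19−9=10 tails.
Subtract the first batch: 33−25=8 heads and 10−5=5 tails.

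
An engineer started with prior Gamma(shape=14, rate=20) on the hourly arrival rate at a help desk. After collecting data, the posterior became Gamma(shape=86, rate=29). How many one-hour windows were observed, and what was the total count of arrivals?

n = 9 one-hour windows with total 72 arrivals

Gamma–Poisson conjugacy: posterior shape = α + Σxᵢ, posterior rate = β + n.
Matching: Σxᵢ = 86 − 14 = 72 and n = 29 − 20 = 9.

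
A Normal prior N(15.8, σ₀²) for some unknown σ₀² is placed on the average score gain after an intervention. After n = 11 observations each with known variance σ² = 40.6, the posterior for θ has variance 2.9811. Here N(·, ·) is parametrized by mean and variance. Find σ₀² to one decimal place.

σ₀² = 15.5

Posterior precision equals prior precision plus data precision: 1/σ_n² = 1/σ₀² + n/σ².
So 1/σ₀² = 1/2.9811 − 11/40.6 = 0.335447 − 0.270936 = 0.064511.
Hence σ₀² = 1/0.064511 ≈ 15.5.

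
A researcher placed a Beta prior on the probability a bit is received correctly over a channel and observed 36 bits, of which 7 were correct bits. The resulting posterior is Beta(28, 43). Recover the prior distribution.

Beta(21, 14)

Beta is conjugate to the binomial likelihood: posterior = Beta(α+s, β+f).
So α = 28 − 7 = 21 and β = 43 − 29 = 14.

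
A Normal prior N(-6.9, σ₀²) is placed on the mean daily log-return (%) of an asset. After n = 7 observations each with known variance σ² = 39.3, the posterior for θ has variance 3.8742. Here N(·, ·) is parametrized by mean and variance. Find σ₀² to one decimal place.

σ₀² = 12.5

Posterior precision equals prior precision plus data precision: 1/σ_n² = 1/σ₀² + n/σ².
So 1/σ₀² = 1/3.8742 − 7/39.3 = 0.258118 − 0.178117 = 0.080001.
Hence σ₀² = 1/0.080001 ≈ 12.5.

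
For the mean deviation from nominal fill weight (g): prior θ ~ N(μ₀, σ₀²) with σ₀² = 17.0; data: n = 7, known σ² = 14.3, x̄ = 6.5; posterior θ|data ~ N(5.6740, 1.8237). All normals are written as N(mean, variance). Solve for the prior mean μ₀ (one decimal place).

With known observation variance, the Normal–Normal posterior has precision τ_n = τ₀ + n/σ² and mean μ_n = (τ₀μ₀ + (n/σ²)x̄)/τ_n.
Here τ₀ = 1/17.0 = 0.058824 and τ_data = 7/14.3 = 0.489510, so τ_n = 0.548334.
Rearranging for μ₀: μ₀ = (μ_n·τ_n − τ_data·x̄)/τ₀ = (5.6740·0.548334 − 0.489510·6.5) / 0.058824 = -0.070568/0.058824 ≈ -1.2.

μ₀ = -1.2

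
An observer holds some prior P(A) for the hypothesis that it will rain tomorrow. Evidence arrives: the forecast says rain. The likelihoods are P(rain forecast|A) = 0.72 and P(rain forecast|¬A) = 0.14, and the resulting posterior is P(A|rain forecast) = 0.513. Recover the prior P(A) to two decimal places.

Bayes' rule in odds form gives O(A|E) = O(A)·[P(E|A)/P(E|¬A)], hence O(A) = O(A|E)/LR.
Posterior odds = 0.513/(1−0.513) = 1.0534. LR = 0.72/0.14 = 5.1429.
Prior odds = 1.0534/5.1429 = 0.2048, so P(A) = 0.2048/(1+0.2048) ≈ 0.17.

P(A) = 0.17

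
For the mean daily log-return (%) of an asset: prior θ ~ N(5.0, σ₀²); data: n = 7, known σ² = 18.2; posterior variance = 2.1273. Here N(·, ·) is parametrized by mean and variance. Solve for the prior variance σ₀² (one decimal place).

Posterior precision equals prior precision plus data precision: 1/σ_n² = 1/σ₀² + n/σ².
So 1/σ₀² = 1/2.1273 − 7/18.2 = 0.470079 − 0.384615 = 0.085464.
Hence σ₀² = 1/0.085464 ≈ 11.7.

σ₀² = 11.7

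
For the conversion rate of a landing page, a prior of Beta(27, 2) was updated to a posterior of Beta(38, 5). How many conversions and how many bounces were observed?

11 conversions and 3 bounces

A Beta(α, β) prior with s successes and f failures in binomial data gives a Beta(α+s, β+f) posterior.
Match parameters: s=38−27=11, f=5−2=3.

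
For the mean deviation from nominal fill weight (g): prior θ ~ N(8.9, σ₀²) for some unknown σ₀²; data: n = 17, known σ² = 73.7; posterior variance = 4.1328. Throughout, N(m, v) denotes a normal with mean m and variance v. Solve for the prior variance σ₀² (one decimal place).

Posterior precision equals prior precision plus data precision: 1/σ_n² = 1/σ₀² + n/σ².
So 1/σ₀² = 1/4.1328 − 17/73.7 = 0.241967 − 0.230665 = 0.011302.
Hence σ₀² = 1/0.011302 ≈ 88.5.

σ₀² = 88.5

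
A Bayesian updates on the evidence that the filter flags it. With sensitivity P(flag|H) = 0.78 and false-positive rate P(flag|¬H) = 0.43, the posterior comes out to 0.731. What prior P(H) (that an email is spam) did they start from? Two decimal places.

Bayes' rule in odds form gives O(H|E) = O(H)·[P(E|H)/P(E|¬H)], hence O(H) = O(H|E)/LR.
Posterior odds = 0.731/(1−0.731) = 2.7175. LR = 0.78/0.43 = 1.8140.
Prior odds = 2.7175/1.8140 = 1.4981, so P(H) = 1.4981/(1+1.4981) ≈ 0.60.

P(H) = 0.60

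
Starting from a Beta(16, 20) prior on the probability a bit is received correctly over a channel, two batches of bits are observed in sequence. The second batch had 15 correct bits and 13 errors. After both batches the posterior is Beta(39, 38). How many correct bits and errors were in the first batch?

Sequential conjugate updates are equivalent to a single update on the pooled data, so total successes = posterior α − prior α and total failures = posterior β − prior β.
Total across both batches: 39−16=23 correct bits, 38−20=18 errors.
Subtract the second batch: 23−15=8 correct bits and 18−13=5 errors.

8 correct bits and 5 errors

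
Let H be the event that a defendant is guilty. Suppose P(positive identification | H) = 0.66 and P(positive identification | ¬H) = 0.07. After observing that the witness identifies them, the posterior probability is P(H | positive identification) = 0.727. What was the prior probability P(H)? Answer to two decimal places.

P(H) = 0.22

Bayes' rule in odds form gives O(H|E) = O(H)·[P(E|H)/P(E|¬H)], hence O(H) = O(H|E)/LR.
Posterior odds = 0.727/(1−0.727) = 2.6630. LR = 0.66/0.07 = 9.4286.
Prior odds = 2.6630/9.4286 = 0.2824, so P(H) = 0.2824/(1+0.2824) ≈ 0.22.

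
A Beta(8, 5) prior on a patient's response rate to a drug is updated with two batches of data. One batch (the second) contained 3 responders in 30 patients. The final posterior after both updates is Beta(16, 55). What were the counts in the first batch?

5 responders and 23 non-responders

Sequential conjugate updates are equivalent to a single update on the pooled data, so total successes = posterior α − prior α and total failures = posterior β − prior β.
Total across both batches: 16−8=8 responders, 55−5=50 non-responders.
Subtract the second batch: 8−3=5 responders and 50−27=23 non-responders.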